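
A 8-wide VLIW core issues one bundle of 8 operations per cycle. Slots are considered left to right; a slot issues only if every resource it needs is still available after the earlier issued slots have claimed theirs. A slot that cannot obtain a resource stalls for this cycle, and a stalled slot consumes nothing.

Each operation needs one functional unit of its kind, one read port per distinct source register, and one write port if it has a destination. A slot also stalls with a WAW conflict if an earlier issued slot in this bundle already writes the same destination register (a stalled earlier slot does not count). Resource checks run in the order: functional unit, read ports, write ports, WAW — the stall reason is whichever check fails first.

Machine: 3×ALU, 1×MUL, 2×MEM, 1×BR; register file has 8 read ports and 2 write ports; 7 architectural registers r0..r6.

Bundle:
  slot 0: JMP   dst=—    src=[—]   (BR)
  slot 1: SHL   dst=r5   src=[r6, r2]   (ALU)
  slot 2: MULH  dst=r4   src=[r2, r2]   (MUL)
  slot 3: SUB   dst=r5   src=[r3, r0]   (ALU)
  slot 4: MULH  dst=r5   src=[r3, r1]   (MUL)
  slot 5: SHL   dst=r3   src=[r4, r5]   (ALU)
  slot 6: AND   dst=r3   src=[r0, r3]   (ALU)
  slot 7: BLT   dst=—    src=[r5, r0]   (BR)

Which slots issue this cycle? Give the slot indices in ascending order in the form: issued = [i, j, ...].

[0] BR needs rd=0 wr=0: ok; after: ALU=3 MUL=1 MEM=2 BR=0, R=8, W=2
[1] ALU needs rd=2 wr=1: ok; after: ALU=2 MUL=1 MEM=2 BR=0, R=6, W=1
[2] MUL needs rd=1 wr=1: ok; after: ALU=2 MUL=0 MEM=2 BR=0, R=5, W=0
[3] ALU needs rd=2 wr=1: WR_PORT; after: ALU=2 MUL=0 MEM=2 BR=0, R=5, W=0
[4] MUL needs rd=2 wr=1: FU; after: ALU=2 MUL=0 MEM=2 BR=0, R=5, W=0
[5] ALU needs rd=2 wr=1: WR_PORT; after: ALU=2 MUL=0 MEM=2 BR=0, R=5, W=0
[6] ALU needs rd=2 wr=1: WR_PORT; after: ALU=2 MUL=0 MEM=2 BR=0, R=5, W=0
[7] BR needs rd=2 wr=0: FU; after: ALU=2 MUL=0 MEM=2 BR=0, R=5, W=0

issued = [0, 1, 2]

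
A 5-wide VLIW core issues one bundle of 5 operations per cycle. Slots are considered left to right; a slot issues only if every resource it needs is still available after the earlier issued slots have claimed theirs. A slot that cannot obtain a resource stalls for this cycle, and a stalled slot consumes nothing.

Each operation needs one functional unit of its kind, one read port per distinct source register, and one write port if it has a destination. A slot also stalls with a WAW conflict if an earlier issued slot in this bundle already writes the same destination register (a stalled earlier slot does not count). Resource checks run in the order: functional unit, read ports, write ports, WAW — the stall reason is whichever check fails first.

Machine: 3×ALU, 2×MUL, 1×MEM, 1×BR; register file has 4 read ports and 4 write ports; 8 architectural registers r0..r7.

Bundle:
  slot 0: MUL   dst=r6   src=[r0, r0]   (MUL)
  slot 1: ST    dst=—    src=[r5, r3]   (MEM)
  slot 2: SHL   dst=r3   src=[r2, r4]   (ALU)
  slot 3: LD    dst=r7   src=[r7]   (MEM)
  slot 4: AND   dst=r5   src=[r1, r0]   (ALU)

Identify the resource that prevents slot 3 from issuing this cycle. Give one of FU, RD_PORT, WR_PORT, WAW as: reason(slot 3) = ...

  0. MUL→r6 ⇒ go  {3A/1Mu/1Ld/1B | 3r 3w}
  1. MEM ⇒ go  {3A/1Mu/0Ld/1B | 1r 3w}
  2. ALU→r3 ⇒ no(RD_PORT)  {3A/1Mu/0Ld/1B | 1r 3w}
  3. MEM→r7 ⇒ no(FU)  {3A/1Mu/0Ld/1B | 1r 3w}
  4. ALU→r5 ⇒ no(RD_PORT)  {3A/1Mu/0Ld/1B | 1r 3w}

reason(slot 3) = FU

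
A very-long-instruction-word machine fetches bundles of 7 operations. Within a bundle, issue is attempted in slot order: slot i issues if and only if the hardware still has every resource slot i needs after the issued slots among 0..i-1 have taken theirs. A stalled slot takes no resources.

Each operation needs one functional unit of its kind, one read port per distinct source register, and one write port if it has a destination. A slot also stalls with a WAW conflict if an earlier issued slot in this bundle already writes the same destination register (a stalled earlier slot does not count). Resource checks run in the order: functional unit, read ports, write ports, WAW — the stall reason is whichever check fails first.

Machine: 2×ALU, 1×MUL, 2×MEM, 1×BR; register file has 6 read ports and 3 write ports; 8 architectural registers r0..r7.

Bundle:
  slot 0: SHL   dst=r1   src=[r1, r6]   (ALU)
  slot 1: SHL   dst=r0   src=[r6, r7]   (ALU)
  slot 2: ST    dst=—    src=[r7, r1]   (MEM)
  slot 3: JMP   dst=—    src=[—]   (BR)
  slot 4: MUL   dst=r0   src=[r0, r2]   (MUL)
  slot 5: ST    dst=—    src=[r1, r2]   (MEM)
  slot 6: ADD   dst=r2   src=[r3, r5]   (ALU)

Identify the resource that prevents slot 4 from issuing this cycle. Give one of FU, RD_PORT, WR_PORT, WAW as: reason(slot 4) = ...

  0. ALU→r1 ⇒ go  {1A/1Mu/2Ld/1B | 4r 2w}
  1. ALU→r0 ⇒ go  {0A/1Mu/2Ld/1B | 2r 1w}
  2. MEM ⇒ go  {0A/1Mu/1Ld/1B | 0r 1w}
  3. BR ⇒ go  {0A/1Mu/1Ld/0B | 0r 1w}
  4. MUL→r0 ⇒ no(RD_PORT)  {0A/1Mu/1Ld/0B | 0r 1w}
  5. MEM ⇒ no(RD_PORT)  {0A/1Mu/1Ld/0B | 0r 1w}
  6. ALU→r2 ⇒ no(FU)  {0A/1Mu/1Ld/0B | 0r 1w}

reason(slot 4) = RD_PORT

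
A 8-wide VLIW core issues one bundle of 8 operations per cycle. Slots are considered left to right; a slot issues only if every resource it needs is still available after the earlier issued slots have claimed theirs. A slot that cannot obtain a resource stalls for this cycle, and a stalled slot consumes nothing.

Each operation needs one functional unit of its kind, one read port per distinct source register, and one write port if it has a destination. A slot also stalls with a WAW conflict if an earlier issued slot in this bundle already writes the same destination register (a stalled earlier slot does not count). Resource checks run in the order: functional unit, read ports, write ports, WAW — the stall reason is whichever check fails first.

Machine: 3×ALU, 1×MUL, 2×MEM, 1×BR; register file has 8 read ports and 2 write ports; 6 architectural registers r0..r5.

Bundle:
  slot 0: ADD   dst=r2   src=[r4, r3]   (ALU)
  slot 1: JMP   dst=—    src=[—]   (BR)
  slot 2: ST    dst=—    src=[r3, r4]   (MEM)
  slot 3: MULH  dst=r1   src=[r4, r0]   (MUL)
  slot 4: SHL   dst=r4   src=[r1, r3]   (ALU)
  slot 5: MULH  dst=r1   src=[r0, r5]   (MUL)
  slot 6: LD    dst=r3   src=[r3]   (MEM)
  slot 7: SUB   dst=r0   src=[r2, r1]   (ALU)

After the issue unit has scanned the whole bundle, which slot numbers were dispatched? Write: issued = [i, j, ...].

issued = [0, 1, 2, 3]

slot 0 (ALU): ISSUE — free A2,Mu1,Ld2,B1 rp6 wp1
slot 1 (BR): ISSUE — free A2,Mu1,Ld2,B0 rp6 wp1
slot 2 (MEM): ISSUE — free A2,Mu1,Ld1,B0 rp4 wp1
slot 3 (MUL): ISSUE — free A2,Mu0,Ld1,B0 rp2 wp0
slot 4 (ALU): stall WR_PORT — free A2,Mu0,Ld1,B0 rp2 wp0
slot 5 (MUL): stall FU — free A2,Mu0,Ld1,B0 rp2 wp0
slot 6 (MEM): stall WR_PORT — free A2,Mu0,Ld1,B0 rp2 wp0
slot 7 (ALU): stall WR_PORT — free A2,Mu0,Ld1,B0 rp2 wp0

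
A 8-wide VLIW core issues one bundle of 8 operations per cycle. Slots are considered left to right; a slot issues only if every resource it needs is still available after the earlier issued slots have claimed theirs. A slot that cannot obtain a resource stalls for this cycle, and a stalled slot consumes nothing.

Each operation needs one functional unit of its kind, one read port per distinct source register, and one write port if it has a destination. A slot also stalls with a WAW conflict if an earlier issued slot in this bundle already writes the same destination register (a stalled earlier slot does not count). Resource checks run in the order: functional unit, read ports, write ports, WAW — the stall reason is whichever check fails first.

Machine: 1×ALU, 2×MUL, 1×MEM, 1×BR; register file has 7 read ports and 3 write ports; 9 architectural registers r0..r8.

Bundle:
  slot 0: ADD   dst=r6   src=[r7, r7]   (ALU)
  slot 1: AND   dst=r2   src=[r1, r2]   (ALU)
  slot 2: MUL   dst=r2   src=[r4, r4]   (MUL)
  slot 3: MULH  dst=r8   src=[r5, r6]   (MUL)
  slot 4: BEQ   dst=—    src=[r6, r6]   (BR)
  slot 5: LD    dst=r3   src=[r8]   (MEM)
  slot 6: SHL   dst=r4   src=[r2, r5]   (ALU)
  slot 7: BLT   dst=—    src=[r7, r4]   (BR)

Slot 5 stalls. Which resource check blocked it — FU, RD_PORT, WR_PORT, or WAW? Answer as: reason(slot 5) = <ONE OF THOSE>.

  0. ALU→r6 ⇒ go  {0A/2Mu/1Ld/1B | 6r 2w}
  1. ALU→r2 ⇒ no(FU)  {0A/2Mu/1Ld/1B | 6r 2w}
  2. MUL→r2 ⇒ go  {0A/1Mu/1Ld/1B | 5r 1w}
  3. MUL→r8 ⇒ go  {0A/0Mu/1Ld/1B | 3r 0w}
  4. BR ⇒ go  {0A/0Mu/1Ld/0B | 2r 0w}
  5. MEM→r3 ⇒ no(WR_PORT)  {0A/0Mu/1Ld/0B | 2r 0w}
  6. ALU→r4 ⇒ no(FU)  {0A/0Mu/1Ld/0B | 2r 0w}
  7. BR ⇒ no(FU)  {0A/0Mu/1Ld/0B | 2r 0w}

reason(slot 5) = WR_PORT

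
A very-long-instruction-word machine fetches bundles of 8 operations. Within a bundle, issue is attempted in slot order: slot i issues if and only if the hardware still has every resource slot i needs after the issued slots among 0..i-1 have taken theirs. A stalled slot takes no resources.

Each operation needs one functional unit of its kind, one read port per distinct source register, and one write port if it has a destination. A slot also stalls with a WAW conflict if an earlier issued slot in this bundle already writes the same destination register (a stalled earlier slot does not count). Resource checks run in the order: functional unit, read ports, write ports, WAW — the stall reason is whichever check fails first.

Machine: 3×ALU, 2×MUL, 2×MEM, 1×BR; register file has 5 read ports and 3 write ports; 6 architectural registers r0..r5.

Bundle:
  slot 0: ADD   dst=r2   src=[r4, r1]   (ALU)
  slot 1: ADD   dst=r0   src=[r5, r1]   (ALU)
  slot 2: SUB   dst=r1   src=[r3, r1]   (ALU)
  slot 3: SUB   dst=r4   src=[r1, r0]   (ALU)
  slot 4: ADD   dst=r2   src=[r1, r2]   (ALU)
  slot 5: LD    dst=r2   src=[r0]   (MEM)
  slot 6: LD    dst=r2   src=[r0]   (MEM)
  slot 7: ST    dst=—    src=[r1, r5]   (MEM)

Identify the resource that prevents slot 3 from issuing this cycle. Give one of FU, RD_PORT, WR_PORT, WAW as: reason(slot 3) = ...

#0 ALU src=r4,r1 dispatched  <A:2 Mu:2 Ld:2 B:1 rd:3 wr:2>
#1 ALU src=r5,r1 dispatched  <A:1 Mu:2 Ld:2 B:1 rd:1 wr:1>
#2 ALU src=r3,r1 held:RD_PORT  <A:1 Mu:2 Ld:2 B:1 rd:1 wr:1>
#3 ALU src=r1,r0 held:RD_PORT  <A:1 Mu:2 Ld:2 B:1 rd:1 wr:1>
#4 ALU src=r1,r2 held:RD_PORT  <A:1 Mu:2 Ld:2 B:1 rd:1 wr:1>
#5 MEM src=r0 held:WAW  <A:1 Mu:2 Ld:2 B:1 rd:1 wr:1>
#6 MEM src=r0 held:WAW  <A:1 Mu:2 Ld:2 B:1 rd:1 wr:1>
#7 MEM src=r1,r5 held:RD_PORT  <A:1 Mu:2 Ld:2 B:1 rd:1 wr:1>

reason(slot 3) = RD_PORT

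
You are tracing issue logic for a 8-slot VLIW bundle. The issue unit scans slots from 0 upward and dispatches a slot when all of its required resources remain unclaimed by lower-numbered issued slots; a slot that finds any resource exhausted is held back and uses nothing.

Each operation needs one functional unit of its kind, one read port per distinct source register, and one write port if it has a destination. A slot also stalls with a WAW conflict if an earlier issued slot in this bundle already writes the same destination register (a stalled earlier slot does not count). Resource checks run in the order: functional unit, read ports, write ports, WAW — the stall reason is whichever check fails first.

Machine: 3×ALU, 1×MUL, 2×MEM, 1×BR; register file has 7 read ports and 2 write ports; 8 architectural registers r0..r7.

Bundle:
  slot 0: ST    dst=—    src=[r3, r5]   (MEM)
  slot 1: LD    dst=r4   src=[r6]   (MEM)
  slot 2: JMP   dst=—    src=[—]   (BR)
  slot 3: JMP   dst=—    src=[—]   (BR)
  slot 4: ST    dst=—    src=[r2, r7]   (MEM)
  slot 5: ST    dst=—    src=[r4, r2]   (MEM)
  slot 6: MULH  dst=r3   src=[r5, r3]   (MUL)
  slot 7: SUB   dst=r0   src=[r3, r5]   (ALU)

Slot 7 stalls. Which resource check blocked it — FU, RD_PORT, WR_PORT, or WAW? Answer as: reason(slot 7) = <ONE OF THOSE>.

reason(slot 7) = WR_PORT

(0) want 1×MEM +2rd +0wr — yes → AL3|MU1|ME1|BR1|rd5|wr2
(1) want 1×MEM +1rd +1wr — yes → AL3|MU1|ME0|BR1|rd4|wr1
(2) want 1×BR +0rd +0wr — yes → AL3|MU1|ME0|BR0|rd4|wr1
(3) want 1×BR +0rd +0wr — FU → AL3|MU1|ME0|BR0|rd4|wr1
(4) want 1×MEM +2rd +0wr — FU → AL3|MU1|ME0|BR0|rd4|wr1
(5) want 1×MEM +2rd +0wr — FU → AL3|MU1|ME0|BR0|rd4|wr1
(6) want 1×MUL +2rd +1wr — yes → AL3|MU0|ME0|BR0|rd2|wr0
(7) want 1×ALU +2rd +1wr — WR_PORT → AL3|MU0|ME0|BR0|rd2|wr0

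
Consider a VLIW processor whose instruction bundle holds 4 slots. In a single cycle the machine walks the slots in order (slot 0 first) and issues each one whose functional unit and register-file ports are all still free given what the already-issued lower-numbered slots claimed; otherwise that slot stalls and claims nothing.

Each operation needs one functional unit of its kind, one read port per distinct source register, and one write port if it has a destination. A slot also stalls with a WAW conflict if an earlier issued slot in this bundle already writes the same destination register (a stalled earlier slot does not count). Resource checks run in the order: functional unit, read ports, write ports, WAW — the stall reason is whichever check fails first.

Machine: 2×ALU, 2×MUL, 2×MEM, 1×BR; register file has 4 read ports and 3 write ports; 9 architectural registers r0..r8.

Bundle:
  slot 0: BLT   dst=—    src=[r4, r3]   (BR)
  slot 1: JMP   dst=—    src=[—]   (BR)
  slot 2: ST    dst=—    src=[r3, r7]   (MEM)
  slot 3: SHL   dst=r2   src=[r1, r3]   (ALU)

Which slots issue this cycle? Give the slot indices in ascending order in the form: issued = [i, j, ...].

issued = [0, 2]

[0] BR needs rd=2 wr=0: ok; after: ALU=2 MUL=2 MEM=2 BR=0, R=2, W=3
[1] BR needs rd=0 wr=0: FU; after: ALU=2 MUL=2 MEM=2 BR=0, R=2, W=3
[2] MEM needs rd=2 wr=0: ok; after: ALU=2 MUL=2 MEM=1 BR=0, R=0, W=3
[3] ALU needs rd=2 wr=1: RD_PORT; after: ALU=2 MUL=2 MEM=1 BR=0, R=0, W=3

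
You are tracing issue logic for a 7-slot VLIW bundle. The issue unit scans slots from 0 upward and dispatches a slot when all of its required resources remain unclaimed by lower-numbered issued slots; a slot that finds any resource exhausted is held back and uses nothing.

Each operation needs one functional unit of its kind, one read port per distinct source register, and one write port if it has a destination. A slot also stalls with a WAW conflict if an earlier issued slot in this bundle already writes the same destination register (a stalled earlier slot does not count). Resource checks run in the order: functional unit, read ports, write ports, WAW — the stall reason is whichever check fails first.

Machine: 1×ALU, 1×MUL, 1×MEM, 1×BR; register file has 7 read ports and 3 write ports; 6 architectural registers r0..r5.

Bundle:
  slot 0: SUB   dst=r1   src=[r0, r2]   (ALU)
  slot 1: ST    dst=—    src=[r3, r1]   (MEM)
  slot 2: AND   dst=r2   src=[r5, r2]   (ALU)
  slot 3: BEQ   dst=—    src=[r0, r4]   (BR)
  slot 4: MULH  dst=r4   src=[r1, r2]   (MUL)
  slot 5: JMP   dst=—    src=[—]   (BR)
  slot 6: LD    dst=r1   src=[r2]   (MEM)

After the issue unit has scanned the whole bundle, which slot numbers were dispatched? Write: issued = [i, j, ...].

(0) want 1×ALU +2rd +1wr — yes → AL0|MU1|ME1|BR1|rd5|wr2
(1) want 1×MEM +2rd +0wr — yes → AL0|MU1|ME0|BR1|rd3|wr2
(2) want 1×ALU +2rd +1wr — FU → AL0|MU1|ME0|BR1|rd3|wr2
(3) want 1×BR +2rd +0wr — yes → AL0|MU1|ME0|BR0|rd1|wr2
(4) want 1×MUL +2rd +1wr — RD_PORT → AL0|MU1|ME0|BR0|rd1|wr2
(5) want 1×BR +0rd +0wr — FU → AL0|MU1|ME0|BR0|rd1|wr2
(6) want 1×MEM +1rd +1wr — FU → AL0|MU1|ME0|BR0|rd1|wr2

issued = [0, 1, 3]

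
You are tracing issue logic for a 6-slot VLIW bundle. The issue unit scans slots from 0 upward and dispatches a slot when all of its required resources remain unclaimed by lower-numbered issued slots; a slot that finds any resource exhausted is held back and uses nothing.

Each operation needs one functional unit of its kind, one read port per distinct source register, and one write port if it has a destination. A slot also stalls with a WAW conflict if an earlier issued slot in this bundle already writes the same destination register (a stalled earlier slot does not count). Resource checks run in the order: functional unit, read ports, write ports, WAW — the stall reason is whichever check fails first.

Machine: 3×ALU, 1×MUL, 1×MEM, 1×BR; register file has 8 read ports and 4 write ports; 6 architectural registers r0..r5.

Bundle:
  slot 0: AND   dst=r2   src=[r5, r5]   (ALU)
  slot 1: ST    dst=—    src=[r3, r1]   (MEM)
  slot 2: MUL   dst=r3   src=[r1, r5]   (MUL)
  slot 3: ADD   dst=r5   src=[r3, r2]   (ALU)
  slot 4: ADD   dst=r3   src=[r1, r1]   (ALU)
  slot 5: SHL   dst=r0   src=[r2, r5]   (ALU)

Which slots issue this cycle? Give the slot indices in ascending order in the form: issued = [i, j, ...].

slot 0 (ALU): ISSUE — free A2,Mu1,Ld1,B1 rp7 wp3
slot 1 (MEM): ISSUE — free A2,Mu1,Ld0,B1 rp5 wp3
slot 2 (MUL): ISSUE — free A2,Mu0,Ld0,B1 rp3 wp2
slot 3 (ALU): ISSUE — free A1,Mu0,Ld0,B1 rp1 wp1
slot 4 (ALU): stall WAW — free A1,Mu0,Ld0,B1 rp1 wp1
slot 5 (ALU): stall RD_PORT — free A1,Mu0,Ld0,B1 rp1 wp1

issued = [0, 1, 2, 3]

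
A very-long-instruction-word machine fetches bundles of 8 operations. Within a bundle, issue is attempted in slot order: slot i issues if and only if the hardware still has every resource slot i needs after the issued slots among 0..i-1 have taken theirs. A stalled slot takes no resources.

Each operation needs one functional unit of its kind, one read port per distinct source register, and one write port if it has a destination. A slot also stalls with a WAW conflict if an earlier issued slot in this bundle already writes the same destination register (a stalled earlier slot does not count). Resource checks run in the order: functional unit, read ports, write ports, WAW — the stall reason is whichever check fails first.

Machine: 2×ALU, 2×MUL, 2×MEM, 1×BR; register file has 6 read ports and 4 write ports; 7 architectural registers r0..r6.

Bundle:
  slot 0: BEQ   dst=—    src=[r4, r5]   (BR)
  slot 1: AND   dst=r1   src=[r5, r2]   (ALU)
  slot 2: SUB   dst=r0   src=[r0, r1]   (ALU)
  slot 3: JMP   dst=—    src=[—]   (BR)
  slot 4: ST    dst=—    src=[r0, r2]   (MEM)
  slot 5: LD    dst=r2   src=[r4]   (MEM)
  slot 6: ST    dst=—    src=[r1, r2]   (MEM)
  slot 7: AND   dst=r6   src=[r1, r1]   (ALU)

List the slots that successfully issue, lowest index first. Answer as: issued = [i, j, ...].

issued = [0, 1, 2]

slot 0 (BR): ISSUE — free A2,Mu2,Ld2,B0 rp4 wp4
slot 1 (ALU): ISSUE — free A1,Mu2,Ld2,B0 rp2 wp3
slot 2 (ALU): ISSUE — free A0,Mu2,Ld2,B0 rp0 wp2
slot 3 (BR): stall FU — free A0,Mu2,Ld2,B0 rp0 wp2
slot 4 (MEM): stall RD_PORT — free A0,Mu2,Ld2,B0 rp0 wp2
slot 5 (MEM): stall RD_PORT — free A0,Mu2,Ld2,B0 rp0 wp2
slot 6 (MEM): stall RD_PORT — free A0,Mu2,Ld2,B0 rp0 wp2
slot 7 (ALU): stall FU — free A0,Mu2,Ld2,B0 rp0 wp2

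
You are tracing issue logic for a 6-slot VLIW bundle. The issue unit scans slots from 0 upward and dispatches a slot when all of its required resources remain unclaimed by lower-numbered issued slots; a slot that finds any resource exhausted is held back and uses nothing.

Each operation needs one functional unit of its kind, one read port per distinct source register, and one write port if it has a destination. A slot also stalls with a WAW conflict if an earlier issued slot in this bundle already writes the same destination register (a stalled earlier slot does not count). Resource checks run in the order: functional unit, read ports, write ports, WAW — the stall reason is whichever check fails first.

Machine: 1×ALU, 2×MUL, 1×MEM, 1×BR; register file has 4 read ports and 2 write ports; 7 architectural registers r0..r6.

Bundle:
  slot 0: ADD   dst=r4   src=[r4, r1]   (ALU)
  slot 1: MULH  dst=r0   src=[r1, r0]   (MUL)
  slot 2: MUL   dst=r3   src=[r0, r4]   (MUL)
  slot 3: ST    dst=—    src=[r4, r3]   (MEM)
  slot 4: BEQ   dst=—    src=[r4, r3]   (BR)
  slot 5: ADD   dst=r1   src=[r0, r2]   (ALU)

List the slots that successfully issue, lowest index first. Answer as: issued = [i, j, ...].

issued = [0, 1]

slot 0 (ALU): ISSUE — free A0,Mu2,Ld1,B1 rp2 wp1
slot 1 (MUL): ISSUE — free A0,Mu1,Ld1,B1 rp0 wp0
slot 2 (MUL): stall RD_PORT — free A0,Mu1,Ld1,B1 rp0 wp0
slot 3 (MEM): stall RD_PORT — free A0,Mu1,Ld1,B1 rp0 wp0
slot 4 (BR): stall RD_PORT — free A0,Mu1,Ld1,B1 rp0 wp0
slot 5 (ALU): stall FU — free A0,Mu1,Ld1,B1 rp0 wp0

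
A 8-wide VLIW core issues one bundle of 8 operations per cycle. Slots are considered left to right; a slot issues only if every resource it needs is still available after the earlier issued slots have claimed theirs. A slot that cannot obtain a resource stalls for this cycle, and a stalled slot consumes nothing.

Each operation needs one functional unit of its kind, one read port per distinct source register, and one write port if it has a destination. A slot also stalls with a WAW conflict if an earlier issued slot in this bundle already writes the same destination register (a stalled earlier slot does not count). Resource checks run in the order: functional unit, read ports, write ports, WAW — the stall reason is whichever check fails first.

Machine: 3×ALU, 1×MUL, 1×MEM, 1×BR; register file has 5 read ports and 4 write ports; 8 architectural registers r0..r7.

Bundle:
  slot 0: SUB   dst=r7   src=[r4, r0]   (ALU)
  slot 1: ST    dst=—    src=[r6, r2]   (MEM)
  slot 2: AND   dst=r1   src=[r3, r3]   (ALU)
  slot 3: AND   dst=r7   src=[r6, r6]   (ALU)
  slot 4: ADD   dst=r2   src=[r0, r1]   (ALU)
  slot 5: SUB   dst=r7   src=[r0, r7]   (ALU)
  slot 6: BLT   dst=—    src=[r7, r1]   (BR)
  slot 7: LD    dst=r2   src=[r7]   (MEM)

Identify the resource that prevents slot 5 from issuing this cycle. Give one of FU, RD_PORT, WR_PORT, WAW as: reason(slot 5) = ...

reason(slot 5) = RD_PORT

slot 0 (ALU): ISSUE — free A2,Mu1,Ld1,B1 rp3 wp3
slot 1 (MEM): ISSUE — free A2,Mu1,Ld0,B1 rp1 wp3
slot 2 (ALU): ISSUE — free A1,Mu1,Ld0,B1 rp0 wp2
slot 3 (ALU): stall RD_PORT — free A1,Mu1,Ld0,B1 rp0 wp2
slot 4 (ALU): stall RD_PORT — free A1,Mu1,Ld0,B1 rp0 wp2
slot 5 (ALU): stall RD_PORT — free A1,Mu1,Ld0,B1 rp0 wp2
slot 6 (BR): stall RD_PORT — free A1,Mu1,Ld0,B1 rp0 wp2
slot 7 (MEM): stall FU — free A1,Mu1,Ld0,B1 rp0 wp2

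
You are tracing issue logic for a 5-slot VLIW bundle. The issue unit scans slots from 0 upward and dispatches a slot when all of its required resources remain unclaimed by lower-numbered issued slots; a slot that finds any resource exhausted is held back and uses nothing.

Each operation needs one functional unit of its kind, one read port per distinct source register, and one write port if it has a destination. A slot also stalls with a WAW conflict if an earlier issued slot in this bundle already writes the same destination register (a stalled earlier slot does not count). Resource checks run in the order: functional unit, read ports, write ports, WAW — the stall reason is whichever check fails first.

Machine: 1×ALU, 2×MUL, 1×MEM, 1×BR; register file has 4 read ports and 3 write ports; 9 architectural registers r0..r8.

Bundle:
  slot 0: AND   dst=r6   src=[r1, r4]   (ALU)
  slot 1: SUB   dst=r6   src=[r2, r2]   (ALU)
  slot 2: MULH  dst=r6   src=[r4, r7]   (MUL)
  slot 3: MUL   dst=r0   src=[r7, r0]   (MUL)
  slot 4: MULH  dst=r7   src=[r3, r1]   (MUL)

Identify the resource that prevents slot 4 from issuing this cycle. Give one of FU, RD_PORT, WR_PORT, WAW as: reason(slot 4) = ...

  0. ALU→r6 ⇒ go  {0A/2Mu/1Ld/1B | 2r 2w}
  1. ALU→r6 ⇒ no(FU)  {0A/2Mu/1Ld/1B | 2r 2w}
  2. MUL→r6 ⇒ no(WAW)  {0A/2Mu/1Ld/1B | 2r 2w}
  3. MUL→r0 ⇒ go  {0A/1Mu/1Ld/1B | 0r 1w}
  4. MUL→r7 ⇒ no(RD_PORT)  {0A/1Mu/1Ld/1B | 0r 1w}

reason(slot 4) = RD_PORT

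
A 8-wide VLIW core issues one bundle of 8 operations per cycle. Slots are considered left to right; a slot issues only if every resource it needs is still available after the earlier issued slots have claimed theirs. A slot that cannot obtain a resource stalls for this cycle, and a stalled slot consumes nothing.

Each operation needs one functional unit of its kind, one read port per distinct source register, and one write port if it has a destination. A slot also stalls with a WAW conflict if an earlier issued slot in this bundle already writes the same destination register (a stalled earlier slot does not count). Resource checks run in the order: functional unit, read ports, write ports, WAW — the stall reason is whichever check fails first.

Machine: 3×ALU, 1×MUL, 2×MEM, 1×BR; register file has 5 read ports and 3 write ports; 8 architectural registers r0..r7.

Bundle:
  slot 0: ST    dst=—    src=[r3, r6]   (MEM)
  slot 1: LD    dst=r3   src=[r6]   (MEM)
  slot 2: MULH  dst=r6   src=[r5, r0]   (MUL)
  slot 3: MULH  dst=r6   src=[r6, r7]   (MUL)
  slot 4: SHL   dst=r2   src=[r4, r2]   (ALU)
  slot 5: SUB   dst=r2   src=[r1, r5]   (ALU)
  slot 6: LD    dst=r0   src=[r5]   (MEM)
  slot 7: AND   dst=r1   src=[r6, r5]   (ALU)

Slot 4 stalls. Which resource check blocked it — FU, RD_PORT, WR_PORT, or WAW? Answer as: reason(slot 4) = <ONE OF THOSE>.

reason(slot 4) = RD_PORT

[0] MEM needs rd=2 wr=0: ok; after: ALU=3 MUL=1 MEM=1 BR=1, R=3, W=3
[1] MEM needs rd=1 wr=1: ok; after: ALU=3 MUL=1 MEM=0 BR=1, R=2, W=2
[2] MUL needs rd=2 wr=1: ok; after: ALU=3 MUL=0 MEM=0 BR=1, R=0, W=1
[3] MUL needs rd=2 wr=1: FU; after: ALU=3 MUL=0 MEM=0 BR=1, R=0, W=1
[4] ALU needs rd=2 wr=1: RD_PORT; after: ALU=3 MUL=0 MEM=0 BR=1, R=0, W=1
[5] ALU needs rd=2 wr=1: RD_PORT; after: ALU=3 MUL=0 MEM=0 BR=1, R=0, W=1
[6] MEM needs rd=1 wr=1: FU; after: ALU=3 MUL=0 MEM=0 BR=1, R=0, W=1
[7] ALU needs rd=2 wr=1: RD_PORT; after: ALU=3 MUL=0 MEM=0 BR=1, R=0, W=1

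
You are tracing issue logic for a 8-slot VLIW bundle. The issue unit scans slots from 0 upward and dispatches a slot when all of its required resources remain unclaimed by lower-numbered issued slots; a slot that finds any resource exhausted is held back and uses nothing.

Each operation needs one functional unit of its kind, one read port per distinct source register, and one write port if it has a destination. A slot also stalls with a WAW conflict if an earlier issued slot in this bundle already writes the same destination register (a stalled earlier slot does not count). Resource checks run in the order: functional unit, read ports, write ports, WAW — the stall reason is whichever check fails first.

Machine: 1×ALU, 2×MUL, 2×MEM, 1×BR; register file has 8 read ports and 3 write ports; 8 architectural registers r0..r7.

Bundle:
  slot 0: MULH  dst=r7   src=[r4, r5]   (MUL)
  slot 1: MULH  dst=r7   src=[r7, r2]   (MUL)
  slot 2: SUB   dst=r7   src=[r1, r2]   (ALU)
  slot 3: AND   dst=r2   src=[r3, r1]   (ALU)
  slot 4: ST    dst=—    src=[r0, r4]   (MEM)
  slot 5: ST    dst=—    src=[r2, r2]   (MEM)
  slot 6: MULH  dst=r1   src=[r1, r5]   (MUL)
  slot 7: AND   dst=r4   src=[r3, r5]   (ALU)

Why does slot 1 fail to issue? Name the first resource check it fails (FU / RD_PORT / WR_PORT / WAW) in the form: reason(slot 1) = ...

#0 MUL src=r4,r5 dispatched  <A:1 Mu:1 Ld:2 B:1 rd:6 wr:2>
#1 MUL src=r7,r2 held:WAW  <A:1 Mu:1 Ld:2 B:1 rd:6 wr:2>
#2 ALU src=r1,r2 held:WAW  <A:1 Mu:1 Ld:2 B:1 rd:6 wr:2>
#3 ALU src=r3,r1 dispatched  <A:0 Mu:1 Ld:2 B:1 rd:4 wr:1>
#4 MEM src=r0,r4 dispatched  <A:0 Mu:1 Ld:1 B:1 rd:2 wr:1>
#5 MEM src=r2,r2 dispatched  <A:0 Mu:1 Ld:0 B:1 rd:1 wr:1>
#6 MUL src=r1,r5 held:RD_PORT  <A:0 Mu:1 Ld:0 B:1 rd:1 wr:1>
#7 ALU src=r3,r5 held:FU  <A:0 Mu:1 Ld:0 B:1 rd:1 wr:1>

reason(slot 1) = WAW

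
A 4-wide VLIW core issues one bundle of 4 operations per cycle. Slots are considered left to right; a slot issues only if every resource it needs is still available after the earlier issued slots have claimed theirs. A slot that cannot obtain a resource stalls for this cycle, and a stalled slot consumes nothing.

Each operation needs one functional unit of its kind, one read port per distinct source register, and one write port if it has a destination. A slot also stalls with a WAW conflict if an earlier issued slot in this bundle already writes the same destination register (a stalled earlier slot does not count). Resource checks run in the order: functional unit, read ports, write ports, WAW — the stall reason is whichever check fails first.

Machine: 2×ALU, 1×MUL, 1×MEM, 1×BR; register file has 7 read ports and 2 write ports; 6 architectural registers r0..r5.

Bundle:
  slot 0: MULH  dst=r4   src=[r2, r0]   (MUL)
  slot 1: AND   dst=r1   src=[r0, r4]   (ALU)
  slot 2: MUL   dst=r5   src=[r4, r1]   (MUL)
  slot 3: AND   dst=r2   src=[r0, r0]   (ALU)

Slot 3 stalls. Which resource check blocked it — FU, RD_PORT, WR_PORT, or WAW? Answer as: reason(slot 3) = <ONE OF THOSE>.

reason(slot 3) = WR_PORT

(0) want 1×MUL +2rd +1wr — yes → AL2|MU0|ME1|BR1|rd5|wr1
(1) want 1×ALU +2rd +1wr — yes → AL1|MU0|ME1|BR1|rd3|wr0
(2) want 1×MUL +2rd +1wr — FU → AL1|MU0|ME1|BR1|rd3|wr0
(3) want 1×ALU +1rd +1wr — WR_PORT → AL1|MU0|ME1|BR1|rd3|wr0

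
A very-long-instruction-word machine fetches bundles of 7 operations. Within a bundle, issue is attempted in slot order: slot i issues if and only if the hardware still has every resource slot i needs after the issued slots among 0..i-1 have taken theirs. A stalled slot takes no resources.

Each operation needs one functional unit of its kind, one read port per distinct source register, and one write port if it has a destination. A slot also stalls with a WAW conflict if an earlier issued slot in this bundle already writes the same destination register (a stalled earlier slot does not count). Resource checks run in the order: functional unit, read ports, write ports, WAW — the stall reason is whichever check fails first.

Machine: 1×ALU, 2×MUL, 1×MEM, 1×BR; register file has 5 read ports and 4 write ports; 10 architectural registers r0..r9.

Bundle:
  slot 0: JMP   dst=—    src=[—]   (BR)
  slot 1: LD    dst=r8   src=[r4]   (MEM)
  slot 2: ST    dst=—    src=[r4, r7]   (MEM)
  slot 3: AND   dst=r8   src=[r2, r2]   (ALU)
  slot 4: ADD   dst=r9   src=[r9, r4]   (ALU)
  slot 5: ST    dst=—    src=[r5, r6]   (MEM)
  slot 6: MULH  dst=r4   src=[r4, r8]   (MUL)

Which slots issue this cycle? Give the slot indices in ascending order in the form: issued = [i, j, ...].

  0. BR ⇒ go  {1A/2Mu/1Ld/0B | 5r 4w}
  1. MEM→r8 ⇒ go  {1A/2Mu/0Ld/0B | 4r 3w}
  2. MEM ⇒ no(FU)  {1A/2Mu/0Ld/0B | 4r 3w}
  3. ALU→r8 ⇒ no(WAW)  {1A/2Mu/0Ld/0B | 4r 3w}
  4. ALU→r9 ⇒ go  {0A/2Mu/0Ld/0B | 2r 2w}
  5. MEM ⇒ no(FU)  {0A/2Mu/0Ld/0B | 2r 2w}
  6. MUL→r4 ⇒ go  {0A/1Mu/0Ld/0B | 0r 1w}

issued = [0, 1, 4, 6]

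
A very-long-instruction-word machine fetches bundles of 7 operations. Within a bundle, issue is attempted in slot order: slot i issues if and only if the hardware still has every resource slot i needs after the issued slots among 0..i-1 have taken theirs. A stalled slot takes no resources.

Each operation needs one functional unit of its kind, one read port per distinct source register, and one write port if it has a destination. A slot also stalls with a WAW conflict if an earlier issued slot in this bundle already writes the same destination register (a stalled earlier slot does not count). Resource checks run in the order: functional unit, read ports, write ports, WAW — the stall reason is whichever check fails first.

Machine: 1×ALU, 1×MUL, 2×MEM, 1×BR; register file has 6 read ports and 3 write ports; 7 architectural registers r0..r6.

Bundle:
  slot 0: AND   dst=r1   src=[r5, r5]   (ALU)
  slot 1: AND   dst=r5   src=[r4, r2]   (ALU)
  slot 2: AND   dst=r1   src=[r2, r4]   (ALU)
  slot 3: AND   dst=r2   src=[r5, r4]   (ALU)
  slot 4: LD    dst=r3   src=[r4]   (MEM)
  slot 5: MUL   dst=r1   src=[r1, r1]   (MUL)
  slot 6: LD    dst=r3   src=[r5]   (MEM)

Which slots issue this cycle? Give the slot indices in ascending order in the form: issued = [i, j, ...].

#0 ALU src=r5,r5 dispatched  <A:0 Mu:1 Ld:2 B:1 rd:5 wr:2>
#1 ALU src=r4,r2 held:FU  <A:0 Mu:1 Ld:2 B:1 rd:5 wr:2>
#2 ALU src=r2,r4 held:FU  <A:0 Mu:1 Ld:2 B:1 rd:5 wr:2>
#3 ALU src=r5,r4 held:FU  <A:0 Mu:1 Ld:2 B:1 rd:5 wr:2>
#4 MEM src=r4 dispatched  <A:0 Mu:1 Ld:1 B:1 rd:4 wr:1>
#5 MUL src=r1,r1 held:WAW  <A:0 Mu:1 Ld:1 B:1 rd:4 wr:1>
#6 MEM src=r5 held:WAW  <A:0 Mu:1 Ld:1 B:1 rd:4 wr:1>

issued = [0, 4]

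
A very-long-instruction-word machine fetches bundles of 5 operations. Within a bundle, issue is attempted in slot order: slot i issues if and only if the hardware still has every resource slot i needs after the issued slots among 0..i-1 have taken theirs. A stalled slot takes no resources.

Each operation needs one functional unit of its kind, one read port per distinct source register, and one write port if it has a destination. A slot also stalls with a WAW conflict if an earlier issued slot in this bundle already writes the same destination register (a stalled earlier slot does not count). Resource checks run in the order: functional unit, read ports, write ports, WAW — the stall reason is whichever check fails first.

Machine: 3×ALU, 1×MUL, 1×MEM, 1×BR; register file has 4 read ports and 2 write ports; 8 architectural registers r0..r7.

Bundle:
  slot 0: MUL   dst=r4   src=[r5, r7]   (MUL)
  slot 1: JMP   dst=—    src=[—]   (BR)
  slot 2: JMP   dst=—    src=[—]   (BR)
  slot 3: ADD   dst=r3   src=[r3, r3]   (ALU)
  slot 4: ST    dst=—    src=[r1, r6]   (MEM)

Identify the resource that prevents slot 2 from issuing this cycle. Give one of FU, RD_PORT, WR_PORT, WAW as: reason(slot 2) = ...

reason(slot 2) = FU

  0. MUL→r4 ⇒ go  {3A/0Mu/1Ld/1B | 2r 1w}
  1. BR ⇒ go  {3A/0Mu/1Ld/0B | 2r 1w}
  2. BR ⇒ no(FU)  {3A/0Mu/1Ld/0B | 2r 1w}
  3. ALU→r3 ⇒ go  {2A/0Mu/1Ld/0B | 1r 0w}
  4. MEM ⇒ no(RD_PORT)  {2A/0Mu/1Ld/0B | 1r 0w}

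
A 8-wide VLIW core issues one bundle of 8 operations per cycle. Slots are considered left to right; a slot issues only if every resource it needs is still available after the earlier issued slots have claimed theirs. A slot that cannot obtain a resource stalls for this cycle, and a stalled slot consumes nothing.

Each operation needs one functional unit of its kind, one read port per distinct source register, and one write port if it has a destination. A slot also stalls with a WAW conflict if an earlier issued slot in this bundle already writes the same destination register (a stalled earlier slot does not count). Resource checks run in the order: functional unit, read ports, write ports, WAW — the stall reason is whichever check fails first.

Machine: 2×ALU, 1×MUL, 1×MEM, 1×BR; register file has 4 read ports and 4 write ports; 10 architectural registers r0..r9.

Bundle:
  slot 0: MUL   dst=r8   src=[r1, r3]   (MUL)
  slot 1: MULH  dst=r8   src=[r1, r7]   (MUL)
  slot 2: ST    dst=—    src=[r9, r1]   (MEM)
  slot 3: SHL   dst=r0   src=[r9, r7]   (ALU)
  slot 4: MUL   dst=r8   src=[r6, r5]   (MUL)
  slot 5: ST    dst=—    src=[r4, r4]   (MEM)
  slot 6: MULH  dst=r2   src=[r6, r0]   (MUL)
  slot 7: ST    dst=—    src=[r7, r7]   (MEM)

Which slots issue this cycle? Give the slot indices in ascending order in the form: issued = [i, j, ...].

issued = [0, 2]

  0. MUL→r8 ⇒ go  {2A/0Mu/1Ld/1B | 2r 3w}
  1. MUL→r8 ⇒ no(FU)  {2A/0Mu/1Ld/1B | 2r 3w}
  2. MEM ⇒ go  {2A/0Mu/0Ld/1B | 0r 3w}
  3. ALU→r0 ⇒ no(RD_PORT)  {2A/0Mu/0Ld/1B | 0r 3w}
  4. MUL→r8 ⇒ no(FU)  {2A/0Mu/0Ld/1B | 0r 3w}
  5. MEM ⇒ no(FU)  {2A/0Mu/0Ld/1B | 0r 3w}
  6. MUL→r2 ⇒ no(FU)  {2A/0Mu/0Ld/1B | 0r 3w}
  7. MEM ⇒ no(FU)  {2A/0Mu/0Ld/1B | 0r 3w}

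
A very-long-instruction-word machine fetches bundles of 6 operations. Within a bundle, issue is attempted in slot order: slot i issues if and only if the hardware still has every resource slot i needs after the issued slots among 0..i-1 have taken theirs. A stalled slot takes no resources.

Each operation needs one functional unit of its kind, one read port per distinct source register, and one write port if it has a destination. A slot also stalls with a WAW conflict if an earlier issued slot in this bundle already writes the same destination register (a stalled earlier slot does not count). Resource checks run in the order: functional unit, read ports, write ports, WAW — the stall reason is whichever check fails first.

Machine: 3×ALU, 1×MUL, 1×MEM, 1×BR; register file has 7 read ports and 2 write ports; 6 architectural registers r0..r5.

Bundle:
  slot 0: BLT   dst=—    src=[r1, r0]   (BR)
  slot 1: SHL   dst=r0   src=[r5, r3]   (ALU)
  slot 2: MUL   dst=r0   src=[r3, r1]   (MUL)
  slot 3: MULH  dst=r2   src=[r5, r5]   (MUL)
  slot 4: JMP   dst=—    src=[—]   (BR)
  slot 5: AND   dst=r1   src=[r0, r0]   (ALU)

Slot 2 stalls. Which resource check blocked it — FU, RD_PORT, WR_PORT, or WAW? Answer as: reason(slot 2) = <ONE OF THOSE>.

  0. BR ⇒ go  {3A/1Mu/1Ld/0B | 5r 2w}
  1. ALU→r0 ⇒ go  {2A/1Mu/1Ld/0B | 3r 1w}
  2. MUL→r0 ⇒ no(WAW)  {2A/1Mu/1Ld/0B | 3r 1w}
  3. MUL→r2 ⇒ go  {2A/0Mu/1Ld/0B | 2r 0w}
  4. BR ⇒ no(FU)  {2A/0Mu/1Ld/0B | 2r 0w}
  5. ALU→r1 ⇒ no(WR_PORT)  {2A/0Mu/1Ld/0B | 2r 0w}

reason(slot 2) = WAW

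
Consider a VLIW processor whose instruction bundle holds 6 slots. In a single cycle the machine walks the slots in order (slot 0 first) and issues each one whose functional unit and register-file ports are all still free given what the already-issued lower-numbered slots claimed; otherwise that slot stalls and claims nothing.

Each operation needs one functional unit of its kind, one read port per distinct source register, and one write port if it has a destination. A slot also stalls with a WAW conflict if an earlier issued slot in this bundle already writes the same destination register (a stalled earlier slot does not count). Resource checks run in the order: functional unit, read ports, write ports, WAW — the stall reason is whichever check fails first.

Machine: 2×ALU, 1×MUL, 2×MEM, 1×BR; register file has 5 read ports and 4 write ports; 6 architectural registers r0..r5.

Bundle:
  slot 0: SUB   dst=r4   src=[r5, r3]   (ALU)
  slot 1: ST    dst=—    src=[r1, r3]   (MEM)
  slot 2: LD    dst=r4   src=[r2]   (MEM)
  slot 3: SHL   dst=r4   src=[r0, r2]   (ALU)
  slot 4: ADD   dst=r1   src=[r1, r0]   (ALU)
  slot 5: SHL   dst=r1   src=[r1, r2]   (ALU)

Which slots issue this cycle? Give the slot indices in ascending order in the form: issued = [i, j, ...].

#0 ALU src=r5,r3 dispatched  <A:1 Mu:1 Ld:2 B:1 rd:3 wr:3>
#1 MEM src=r1,r3 dispatched  <A:1 Mu:1 Ld:1 B:1 rd:1 wr:3>
#2 MEM src=r2 held:WAW  <A:1 Mu:1 Ld:1 B:1 rd:1 wr:3>
#3 ALU src=r0,r2 held:RD_PORT  <A:1 Mu:1 Ld:1 B:1 rd:1 wr:3>
#4 ALU src=r1,r0 held:RD_PORT  <A:1 Mu:1 Ld:1 B:1 rd:1 wr:3>
#5 ALU src=r1,r2 held:RD_PORT  <A:1 Mu:1 Ld:1 B:1 rd:1 wr:3>

issued = [0, 1]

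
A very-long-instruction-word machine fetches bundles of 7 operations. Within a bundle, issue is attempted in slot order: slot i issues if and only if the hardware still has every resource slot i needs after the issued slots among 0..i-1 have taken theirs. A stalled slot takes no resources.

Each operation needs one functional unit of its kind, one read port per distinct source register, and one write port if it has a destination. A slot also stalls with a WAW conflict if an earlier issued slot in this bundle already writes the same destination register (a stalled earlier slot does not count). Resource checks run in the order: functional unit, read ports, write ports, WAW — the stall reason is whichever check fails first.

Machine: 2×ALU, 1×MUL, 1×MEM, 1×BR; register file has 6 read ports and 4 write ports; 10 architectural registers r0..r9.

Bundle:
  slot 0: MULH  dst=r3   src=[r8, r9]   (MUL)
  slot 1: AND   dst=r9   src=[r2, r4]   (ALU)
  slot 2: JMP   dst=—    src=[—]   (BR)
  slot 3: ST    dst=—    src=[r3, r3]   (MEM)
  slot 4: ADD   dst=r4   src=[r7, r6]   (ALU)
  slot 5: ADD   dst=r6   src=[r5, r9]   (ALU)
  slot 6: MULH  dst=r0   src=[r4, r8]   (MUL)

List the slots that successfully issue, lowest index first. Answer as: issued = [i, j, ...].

issued = [0, 1, 2, 3]

#0 MUL src=r8,r9 dispatched  <A:2 Mu:0 Ld:1 B:1 rd:4 wr:3>
#1 ALU src=r2,r4 dispatched  <A:1 Mu:0 Ld:1 B:1 rd:2 wr:2>
#2 BR src=- dispatched  <A:1 Mu:0 Ld:1 B:0 rd:2 wr:2>
#3 MEM src=r3,r3 dispatched  <A:1 Mu:0 Ld:0 B:0 rd:1 wr:2>
#4 ALU src=r7,r6 held:RD_PORT  <A:1 Mu:0 Ld:0 B:0 rd:1 wr:2>
#5 ALU src=r5,r9 held:RD_PORT  <A:1 Mu:0 Ld:0 B:0 rd:1 wr:2>
#6 MUL src=r4,r8 held:FU  <A:1 Mu:0 Ld:0 B:0 rd:1 wr:2>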